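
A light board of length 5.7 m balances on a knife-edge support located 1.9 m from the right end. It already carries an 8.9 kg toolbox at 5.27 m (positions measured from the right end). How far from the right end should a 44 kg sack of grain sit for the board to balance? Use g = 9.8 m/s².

Take moments about the knife-edge support (at 1.9 m from the right end).
Toolbox: 8.9 × 9.8 = 87.22 N down at 5.27 m → arm 3.37 m, τ = 87.22 × 3.37 = 293.9 N·m counterclockwise.
Net moment of existing loads = 293.9 N·m counterclockwise.
The sack of grain weighs 44 × 9.8 = 431.2 N and must supply an equal clockwise moment, so its lever arm about the knife-edge support is 293.9 / 431.2 = 0.682 m.
That puts it at 1.9 − 0.682 = 1.22 m from the right end.

x ≈ 1.22 m from the right end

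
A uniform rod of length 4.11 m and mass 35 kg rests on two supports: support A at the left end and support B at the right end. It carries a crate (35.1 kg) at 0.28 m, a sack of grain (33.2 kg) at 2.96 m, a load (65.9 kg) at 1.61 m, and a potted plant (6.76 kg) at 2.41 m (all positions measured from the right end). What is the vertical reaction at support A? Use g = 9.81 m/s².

Choose support B as the axis so its reaction then has zero moment arm.
Beam weight: 35 × 9.81 = 343.4 N down at 2.055 m → arm 2.055 m, τ = 343.4 × 2.055 = 705.7 N·m counterclockwise.
Crate: 35.1 × 9.81 = 344.3 N down at 0.28 m → arm 0.28 m, τ = 344.3 × 0.28 = 96.4 N·m counterclockwise.
Sack of grain: 33.2 × 9.81 = 325.7 N down at 2.96 m → arm 2.96 m, τ = 325.7 × 2.96 = 964.1 N·m counterclockwise.
Load: 65.9 × 9.81 = 646.5 N down at 1.61 m → arm 1.61 m, τ = 646.5 × 1.61 = 1041 N·m counterclockwise.
Potted plant: 6.76 × 9.81 = 66.32 N down at 2.41 m → arm 2.41 m, τ = 66.32 × 2.41 = 159.8 N·m counterclockwise.
Net load moment about support B = 2967 N·m counterclockwise.
Reaction R at support A is upward at 4.11 m, arm 4.11 m → moment R × 4.11 clockwise.
Στ = 0 ⇒ R × 4.11 = 2967 ⇒ R = 722 N.

R_A ≈ 722 N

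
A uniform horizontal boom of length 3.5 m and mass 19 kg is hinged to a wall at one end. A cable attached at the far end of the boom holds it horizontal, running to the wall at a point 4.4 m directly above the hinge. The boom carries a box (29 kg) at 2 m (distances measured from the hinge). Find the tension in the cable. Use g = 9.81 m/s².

T ≈ 327 N

About the hinge:
Beam weight: 19 × 9.81 = 186.4 N down at 1.75 m → arm 1.75 m, τ = 186.4 × 1.75 = 326.2 N·m clockwise.
Box: 29 × 9.81 = 284.5 N down at 2 m → arm 2 m, τ = 284.5 × 2 = 569 N·m clockwise.
Total clockwise load moment = 895.2 N·m.
The cable tension T acts at 3.5 m; only its component perpendicular to the boom, T sinθ, produces torque. sinθ = h/√(h²+d²) = 4.4/√(4.4²+3.5²) = 0.7826.
Setting net torque to zero: T × 3.5 × 0.7826 = 895.2 → T = 895.2 / 2.739 = 327 N.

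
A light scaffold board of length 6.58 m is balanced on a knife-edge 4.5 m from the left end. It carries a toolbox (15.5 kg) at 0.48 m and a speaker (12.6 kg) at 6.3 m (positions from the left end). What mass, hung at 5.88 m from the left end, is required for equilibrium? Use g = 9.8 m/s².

Sum moments about the knife-edge (at 4.5 m from the left end) (the support reaction has zero arm there).
Toolbox: 15.5 × 9.8 = 151.9 N down at 0.48 m → arm 4.02 m, τ = 151.9 × 4.02 = 610.6 N·m counterclockwise.
Speaker: 12.6 × 9.8 = 123.5 N down at 6.3 m → arm 1.8 m, τ = 123.5 × 1.8 = 222.3 N·m clockwise.
Net moment of known loads = 388.3 N·m counterclockwise.
An unknown mass m at 5.88 m has arm 1.38 m; its moment is m·g·1.38 clockwise.
For rotational equilibrium, m × 9.8 × 1.38 = 388.3, so m = 388.3 / (9.8 × 1.38) = 28.7 kg.

m ≈ 28.7 kg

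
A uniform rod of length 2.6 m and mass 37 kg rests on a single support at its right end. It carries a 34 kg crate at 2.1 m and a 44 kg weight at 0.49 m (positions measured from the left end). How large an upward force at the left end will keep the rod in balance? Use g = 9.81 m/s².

Take moments about the right end.
Beam weight: 37 × 9.81 = 363 N down at 1.3 m → arm 1.3 m, τ = 363 × 1.3 = 471.9 N·m counterclockwise.
Crate: 34 × 9.81 = 333.5 N down at 2.1 m → arm 0.5 m, τ = 333.5 × 0.5 = 166.8 N·m counterclockwise.
Weight: 44 × 9.81 = 431.6 N down at 0.49 m → arm 2.11 m, τ = 431.6 × 2.11 = 910.7 N·m counterclockwise.
Net moment of the loads = 1549 N·m counterclockwise.
The upward force F acts at the left end, arm 2.6 m, giving F × 2.6 clockwise.
For rotational equilibrium, F × 2.6 = 1549, so F = 1549 / 2.6 = 596 N.

F ≈ 596 N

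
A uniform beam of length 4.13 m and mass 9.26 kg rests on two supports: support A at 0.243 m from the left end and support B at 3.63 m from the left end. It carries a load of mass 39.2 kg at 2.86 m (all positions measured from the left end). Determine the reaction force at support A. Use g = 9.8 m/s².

R_A ≈ 129 N

Taking torques about support B:
Beam weight: 9.26 × 9.8 = 90.75 N down at 2.065 m → arm 1.565 m, τ = 90.75 × 1.565 = 142 N·m counterclockwise.
Load: 39.2 × 9.8 = 384.2 N down at 2.86 m → arm 0.77 m, τ = 384.2 × 0.77 = 295.8 N·m counterclockwise.
Net load moment about support B = 437.8 N·m counterclockwise.
Reaction R at support A is upward at 0.243 m, arm 3.387 m → moment R × 3.387 clockwise.
Στ = 0 ⇒ R × 3.387 = 437.8 ⇒ R = 129 N.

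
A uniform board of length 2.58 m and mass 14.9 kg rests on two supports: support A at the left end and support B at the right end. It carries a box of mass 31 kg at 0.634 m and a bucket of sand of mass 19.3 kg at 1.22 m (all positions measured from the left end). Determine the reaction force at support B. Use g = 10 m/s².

R_B ≈ 242 N

Choose support A as the axis so its reaction then has zero moment arm.
Beam weight: 14.9 × 10 = 149 N down at 1.29 m → arm 1.29 m, τ = 149 × 1.29 = 192.2 N·m clockwise.
Box: 31 × 10 = 310 N down at 0.634 m → arm 0.634 m, τ = 310 × 0.634 = 196.5 N·m clockwise.
Bucket of sand: 19.3 × 10 = 193 N down at 1.22 m → arm 1.22 m, τ = 193 × 1.22 = 235.5 N·m clockwise.
Net load moment about support A = 624.2 N·m clockwise.
Reaction R at support B is upward at 2.58 m, arm 2.58 m → moment R × 2.58 counterclockwise.
For rotational equilibrium, R × 2.58 = 624.2, so R = 242 N.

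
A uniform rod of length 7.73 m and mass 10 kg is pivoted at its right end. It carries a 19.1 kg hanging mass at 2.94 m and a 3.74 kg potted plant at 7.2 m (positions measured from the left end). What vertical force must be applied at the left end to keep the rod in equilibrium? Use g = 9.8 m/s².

F ≈ 168 N

About the right end:
Beam weight: 10 × 9.8 = 98 N down at 3.865 m → arm 3.865 m, τ = 98 × 3.865 = 378.8 N·m counterclockwise.
Hanging mass: 19.1 × 9.8 = 187.2 N down at 2.94 m → arm 4.79 m, τ = 187.2 × 4.79 = 896.7 N·m counterclockwise.
Potted plant: 3.74 × 9.8 = 36.65 N down at 7.2 m → arm 0.53 m, τ = 36.65 × 0.53 = 19.42 N·m counterclockwise.
Net moment of the loads = 1295 N·m counterclockwise.
The upward force F acts at the left end, arm 7.73 m, giving F × 7.73 clockwise.
For rotational equilibrium, F × 7.73 = 1295, so F = 1295 / 7.73 = 168 N.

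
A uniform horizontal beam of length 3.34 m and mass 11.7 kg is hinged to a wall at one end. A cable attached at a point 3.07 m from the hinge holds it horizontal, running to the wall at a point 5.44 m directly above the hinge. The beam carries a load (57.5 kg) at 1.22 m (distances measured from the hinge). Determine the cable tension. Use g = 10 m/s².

Take moments about the hinge.
Beam weight: 11.7 × 10 = 117 N down at 1.67 m → arm 1.67 m, τ = 117 × 1.67 = 195.4 N·m clockwise.
Load: 57.5 × 10 = 575 N down at 1.22 m → arm 1.22 m, τ = 575 × 1.22 = 701.5 N·m clockwise.
Total clockwise load moment = 896.9 N·m.
The cable tension T acts at 3.07 m; only its component perpendicular to the beam, T sinθ, produces torque. sinθ = h/√(h²+d²) = 5.44/√(5.44²+3.07²) = 0.8709.
Setting net torque to zero: T × 3.07 × 0.8709 = 896.9 → T = 896.9 / 2.674 = 335 N.

T ≈ 335 N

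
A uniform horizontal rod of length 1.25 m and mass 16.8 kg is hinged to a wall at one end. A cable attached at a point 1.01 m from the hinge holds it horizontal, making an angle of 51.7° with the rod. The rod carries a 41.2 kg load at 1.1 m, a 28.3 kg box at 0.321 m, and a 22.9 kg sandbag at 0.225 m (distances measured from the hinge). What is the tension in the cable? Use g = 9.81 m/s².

Sum moments about the hinge (the unknown hinge reaction has zero arm there).
Beam weight: 16.8 × 9.81 = 164.8 N down at 0.625 m → arm 0.625 m, τ = 164.8 × 0.625 = 103 N·m clockwise.
Load: 41.2 × 9.81 = 404.2 N down at 1.1 m → arm 1.1 m, τ = 404.2 × 1.1 = 444.6 N·m clockwise.
Box: 28.3 × 9.81 = 277.6 N down at 0.321 m → arm 0.321 m, τ = 277.6 × 0.321 = 89.11 N·m clockwise.
Sandbag: 22.9 × 9.81 = 224.6 N down at 0.225 m → arm 0.225 m, τ = 224.6 × 0.225 = 50.53 N·m clockwise.
Total clockwise load moment = 687.2 N·m.
The cable tension T acts at 1.01 m; only its component perpendicular to the rod, T sinθ, produces torque. sin 51.7° = 0.7848.
Setting net torque to zero: T × 1.01 × 0.7848 = 687.2 → T = 687.2 / 0.7926 = 867 N.

T ≈ 867 N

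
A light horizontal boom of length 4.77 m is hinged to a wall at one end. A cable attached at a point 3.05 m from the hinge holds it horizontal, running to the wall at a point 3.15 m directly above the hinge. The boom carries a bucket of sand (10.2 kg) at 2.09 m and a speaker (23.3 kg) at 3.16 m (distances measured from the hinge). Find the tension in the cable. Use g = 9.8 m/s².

T ≈ 425 N

Choose the hinge as the axis so the unknown hinge reaction has zero arm there.
Bucket of sand: 10.2 × 9.8 = 99.96 N down at 2.09 m → arm 2.09 m, τ = 99.96 × 2.09 = 208.9 N·m clockwise.
Speaker: 23.3 × 9.8 = 228.3 N down at 3.16 m → arm 3.16 m, τ = 228.3 × 3.16 = 721.4 N·m clockwise.
Total clockwise load moment = 930.3 N·m.
The cable tension T acts at 3.05 m; only its component perpendicular to the boom, T sinθ, produces torque. sinθ = h/√(h²+d²) = 3.15/√(3.15²+3.05²) = 0.7184.
Setting net torque to zero: T × 3.05 × 0.7184 = 930.3 → T = 930.3 / 2.191 = 425 N.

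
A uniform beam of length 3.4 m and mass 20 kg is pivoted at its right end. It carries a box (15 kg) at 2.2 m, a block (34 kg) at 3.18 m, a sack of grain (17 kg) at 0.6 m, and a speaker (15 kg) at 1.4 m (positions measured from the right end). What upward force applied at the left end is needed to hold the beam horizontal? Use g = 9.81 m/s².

Take moments about the right end.
Beam weight: 20 × 9.81 = 196.2 N down at 1.7 m → arm 1.7 m, τ = 196.2 × 1.7 = 333.5 N·m counterclockwise.
Box: 15 × 9.81 = 147.2 N down at 2.2 m → arm 2.2 m, τ = 147.2 × 2.2 = 323.8 N·m counterclockwise.
Block: 34 × 9.81 = 333.5 N down at 3.18 m → arm 3.18 m, τ = 333.5 × 3.18 = 1061 N·m counterclockwise.
Sack of grain: 17 × 9.81 = 166.8 N down at 0.6 m → arm 0.6 m, τ = 166.8 × 0.6 = 100.1 N·m counterclockwise.
Speaker: 15 × 9.81 = 147.2 N down at 1.4 m → arm 1.4 m, τ = 147.2 × 1.4 = 206.1 N·m counterclockwise.
Net moment of the loads = 2024 N·m counterclockwise.
The upward force F acts at the left end, arm 3.4 m, giving F × 3.4 clockwise.
For rotational equilibrium, F × 3.4 = 2024, so F = 2024 / 3.4 = 595 N.

F ≈ 595 N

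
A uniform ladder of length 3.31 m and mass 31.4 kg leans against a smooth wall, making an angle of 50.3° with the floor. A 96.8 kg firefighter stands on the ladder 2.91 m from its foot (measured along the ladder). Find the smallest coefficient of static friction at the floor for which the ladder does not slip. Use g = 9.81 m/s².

μ_min ≈ 0.653

Take moments about the foot of the ladder.
Ladder weight 31.4×9.81 = 308 N acts at 1.655 m along the ladder; its horizontal arm is 1.655·cos50.3° = 1.057 m → τ = 325.6 N·m clockwise.
Firefighter: 96.8×9.81 = 949.6 N at 2.91 m → arm 1.859 m → τ = 1765 N·m clockwise.
Wall normal N acts horizontally at the top; its moment arm is the height L sinθ = 3.31·sin50.3° = 2.547 m, counterclockwise.
Setting net torque to zero: N × 2.547 = 2091 → N = 821 N.
ΣFx = 0 ⇒ f = N_wall = 821 N. ΣFy = 0 ⇒ N_floor = 1258 N.
μ_min = f / N_floor = 821 / 1258 = 0.653.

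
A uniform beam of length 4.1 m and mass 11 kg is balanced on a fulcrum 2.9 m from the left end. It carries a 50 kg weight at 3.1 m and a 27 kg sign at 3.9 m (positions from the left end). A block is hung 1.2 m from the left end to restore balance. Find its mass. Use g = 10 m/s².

Sum moments about the fulcrum (at 2.9 m from the left end) (the support reaction has zero arm there).
Beam weight: 11 × 10 = 110 N down at 2.05 m → arm 0.85 m, τ = 110 × 0.85 = 93.5 N·m counterclockwise.
Weight: 50 × 10 = 500 N down at 3.1 m → arm 0.2 m, τ = 500 × 0.2 = 100 N·m clockwise.
Sign: 27 × 10 = 270 N down at 3.9 m → arm 1 m, τ = 270 × 1 = 270 N·m clockwise.
Net moment of known loads = 276.5 N·m clockwise.
An unknown mass m at 1.2 m has arm 1.7 m; its moment is m·g·1.7 counterclockwise.
For rotational equilibrium, m × 10 × 1.7 = 276.5, so m = 276.5 / (10 × 1.7) = 16.3 kg.

m ≈ 16.3 kg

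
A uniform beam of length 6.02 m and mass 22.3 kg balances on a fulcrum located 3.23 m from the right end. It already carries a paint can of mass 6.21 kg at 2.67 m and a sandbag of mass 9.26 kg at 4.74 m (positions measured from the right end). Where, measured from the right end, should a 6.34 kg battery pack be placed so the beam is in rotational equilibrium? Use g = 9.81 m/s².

x ≈ 2.35 m from the right end

Sum moments about the fulcrum (at 3.23 m from the right end) (the support reaction has zero arm there).
Beam weight: 22.3 × 9.81 = 218.8 N down at 3.01 m → arm 0.22 m, τ = 218.8 × 0.22 = 48.14 N·m clockwise.
Paint can: 6.21 × 9.81 = 60.92 N down at 2.67 m → arm 0.56 m, τ = 60.92 × 0.56 = 34.12 N·m clockwise.
Sandbag: 9.26 × 9.81 = 90.84 N down at 4.74 m → arm 1.51 m, τ = 90.84 × 1.51 = 137.2 N·m counterclockwise.
Net moment of existing loads = 54.94 N·m counterclockwise.
The battery pack weighs 6.34 × 9.81 = 62.2 N and must supply an equal clockwise moment, so its lever arm about the fulcrum is 54.94 / 62.2 = 0.883 m.
That puts it at 3.23 − 0.883 = 2.35 m from the right end.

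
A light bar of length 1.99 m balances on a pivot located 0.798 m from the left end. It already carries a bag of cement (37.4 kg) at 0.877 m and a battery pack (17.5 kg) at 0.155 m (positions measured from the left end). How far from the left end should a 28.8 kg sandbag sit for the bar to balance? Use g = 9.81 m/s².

x ≈ 1.09 m from the left end

Take moments about the pivot (at 0.798 m from the left end).
Bag of cement: 37.4 × 9.81 = 366.9 N down at 0.877 m → arm 0.079 m, τ = 366.9 × 0.079 = 28.99 N·m clockwise.
Battery pack: 17.5 × 9.81 = 171.7 N down at 0.155 m → arm 0.643 m, τ = 171.7 × 0.643 = 110.4 N·m counterclockwise.
Net moment of existing loads = 81.41 N·m counterclockwise.
The sandbag weighs 28.8 × 9.81 = 282.5 N and must supply an equal clockwise moment, so its lever arm about the pivot is 81.41 / 282.5 = 0.288 m.
That puts it at 0.798 + 0.288 = 1.09 m from the left end.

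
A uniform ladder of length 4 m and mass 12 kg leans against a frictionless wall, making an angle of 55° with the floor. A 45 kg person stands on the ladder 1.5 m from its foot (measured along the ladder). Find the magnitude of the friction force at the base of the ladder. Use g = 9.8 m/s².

f ≈ 157 N

Take moments about the foot of the ladder.
Ladder weight 12×9.8 = 117.6 N acts at 2 m along the ladder; its horizontal arm is 2·cos55° = 1.147 m → τ = 134.9 N·m clockwise.
Person: 45×9.8 = 441 N at 1.5 m → arm 0.8604 m → τ = 379.4 N·m clockwise.
Wall normal N acts horizontally at the top; its moment arm is the height L sinθ = 4·sin55° = 3.277 m, counterclockwise.
Setting net torque to zero: N × 3.277 = 514.3 → N = 157 N.
ΣFx = 0: friction at the foot balances the wall's push, so f = N_wall = 157 N.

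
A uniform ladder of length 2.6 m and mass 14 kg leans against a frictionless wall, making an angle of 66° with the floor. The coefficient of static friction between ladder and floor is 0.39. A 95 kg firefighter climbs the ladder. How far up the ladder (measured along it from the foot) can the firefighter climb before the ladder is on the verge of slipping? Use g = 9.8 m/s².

d ≈ 2.42 m

Choose the foot of the ladder as the axis so the floor normal and friction both act there and drop out.
Ladder weight 14×9.8 = 137.2 N acts at 1.3 m along the ladder; its horizontal arm is 1.3·cos66° = 0.5288 m → τ = 72.55 N·m clockwise.
Firefighter weight 95×9.8 = 931 N at distance d → arm d·cos66° → τ = 931·d·0.4067 clockwise.
Wall normal N at the top has arm L sinθ = 2.375 m counterclockwise, so Στ = 0 gives N·2.375 = 72.55 + 378.6·d.
ΣFy = 0 ⇒ N_floor = 1068 N, so the maximum friction is μ_s·N_floor = 0.39×1068 = 416.5 N. ΣFx = 0 ⇒ N_wall = f, so at the slipping point N = 416.5 N.
Substituting: 416.5×2.375 = 72.55 + 378.6·d ⇒ d = (989.2 − 72.55) / 378.6 = 2.42 m.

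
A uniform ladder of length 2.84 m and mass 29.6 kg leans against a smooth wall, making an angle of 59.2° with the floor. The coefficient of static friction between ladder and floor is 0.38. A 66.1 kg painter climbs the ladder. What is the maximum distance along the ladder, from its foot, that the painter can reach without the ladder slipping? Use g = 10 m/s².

d ≈ 1.99 m

Choose the foot of the ladder as the axis so the floor normal and friction both act there and drop out.
Ladder weight 29.6×10 = 296 N acts at 1.42 m along the ladder; its horizontal arm is 1.42·cos59.2° = 0.7271 m → τ = 215.2 N·m clockwise.
Painter weight 66.1×10 = 661 N at distance d → arm d·cos59.2° → τ = 661·d·0.512 clockwise.
Wall normal N at the top has arm L sinθ = 2.439 m counterclockwise, so Στ = 0 gives N·2.439 = 215.2 + 338.4·d.
ΣFy = 0 ⇒ N_floor = 957 N, so the maximum friction is μ_s·N_floor = 0.38×957 = 363.7 N. ΣFx = 0 ⇒ N_wall = f, so at the slipping point N = 363.7 N.
Substituting: 363.7×2.439 = 215.2 + 338.4·d ⇒ d = (887.1 − 215.2) / 338.4 = 1.99 m.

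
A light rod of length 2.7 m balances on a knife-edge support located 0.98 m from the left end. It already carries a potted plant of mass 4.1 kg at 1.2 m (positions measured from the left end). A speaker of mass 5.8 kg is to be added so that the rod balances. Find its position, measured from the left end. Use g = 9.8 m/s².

Sum moments about the knife-edge support (at 0.98 m from the left end) (the support reaction has zero arm there).
Potted plant: 4.1 × 9.8 = 40.18 N down at 1.2 m → arm 0.22 m, τ = 40.18 × 0.22 = 8.84 N·m clockwise.
Net moment of existing loads = 8.84 N·m clockwise.
The speaker weighs 5.8 × 9.8 = 56.84 N and must supply an equal counterclockwise moment, so its lever arm about the knife-edge support is 8.84 / 56.84 = 0.156 m.
That puts it at 0.98 − 0.156 = 0.824 m from the left end.

x ≈ 0.824 m from the left end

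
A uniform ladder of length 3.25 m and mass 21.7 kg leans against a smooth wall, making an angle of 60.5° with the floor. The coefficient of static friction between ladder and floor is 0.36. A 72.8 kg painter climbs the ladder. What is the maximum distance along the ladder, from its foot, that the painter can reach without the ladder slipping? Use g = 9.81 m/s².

Take moments about the foot of the ladder.
Ladder weight 21.7×9.81 = 212.9 N acts at 1.625 m along the ladder; its horizontal arm is 1.625·cos60.5° = 0.8002 m → τ = 170.4 N·m clockwise.
Painter weight 72.8×9.81 = 714.2 N at distance d → arm d·cos60.5° → τ = 714.2·d·0.4924 clockwise.
Wall normal N at the top has arm L sinθ = 2.829 m counterclockwise, so Στ = 0 gives N·2.829 = 170.4 + 351.7·d.
ΣFy = 0 ⇒ N_floor = 927.1 N, so the maximum friction is μ_s·N_floor = 0.36×927.1 = 333.8 N. ΣFx = 0 ⇒ N_wall = f, so at the slipping point N = 333.8 N.
Substituting: 333.8×2.829 = 170.4 + 351.7·d ⇒ d = (944.3 − 170.4) / 351.7 = 2.2 m.

d ≈ 2.2 m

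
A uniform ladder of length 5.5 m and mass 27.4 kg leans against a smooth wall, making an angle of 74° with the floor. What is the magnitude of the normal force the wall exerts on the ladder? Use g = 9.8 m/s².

N_wall ≈ 38.5 N

Take moments about the foot of the ladder.
Ladder weight 27.4×9.8 = 268.5 N acts at 2.75 m along the ladder; its horizontal arm is 2.75·cos74° = 0.758 m → τ = 203.5 N·m clockwise.
Wall normal N acts horizontally at the top; its moment arm is the height L sinθ = 5.5·sin74° = 5.287 m, counterclockwise.
For rotational equilibrium, N × 5.287 = 203.5, so N = 38.5 N.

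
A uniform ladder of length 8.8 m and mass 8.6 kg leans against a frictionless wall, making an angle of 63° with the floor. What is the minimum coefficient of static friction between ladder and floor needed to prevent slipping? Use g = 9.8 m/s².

About the foot of the ladder:
Ladder weight 8.6×9.8 = 84.28 N acts at 4.4 m along the ladder; its horizontal arm is 4.4·cos63° = 1.998 m → τ = 168.4 N·m clockwise.
Wall normal N acts horizontally at the top; its moment arm is the height L sinθ = 8.8·sin63° = 7.841 m, counterclockwise.
Στ = 0 ⇒ N × 7.841 = 168.4 ⇒ N = 21.48 N.
ΣFx = 0 ⇒ f = N_wall = 21.48 N. ΣFy = 0 ⇒ N_floor = 84.28 N.
μ_min = f / N_floor = 21.48 / 84.28 = 0.255.

μ_min ≈ 0.255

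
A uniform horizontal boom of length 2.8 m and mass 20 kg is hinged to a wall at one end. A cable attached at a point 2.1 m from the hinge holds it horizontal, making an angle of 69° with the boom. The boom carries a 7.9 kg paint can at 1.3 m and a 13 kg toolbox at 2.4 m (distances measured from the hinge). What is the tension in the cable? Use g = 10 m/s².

T ≈ 354 N

About the hinge:
Beam weight: 20 × 10 = 200 N down at 1.4 m → arm 1.4 m, τ = 200 × 1.4 = 280 N·m clockwise.
Paint can: 7.9 × 10 = 79 N down at 1.3 m → arm 1.3 m, τ = 79 × 1.3 = 102.7 N·m clockwise.
Toolbox: 13 × 10 = 130 N down at 2.4 m → arm 2.4 m, τ = 130 × 2.4 = 312 N·m clockwise.
Total clockwise load moment = 694.7 N·m.
The cable tension T acts at 2.1 m; only its component perpendicular to the boom, T sinθ, produces torque. sin 69° = 0.9336.
For rotational equilibrium, T × 2.1 × 0.9336 = 694.7, so T = 694.7 / 1.961 = 354 N.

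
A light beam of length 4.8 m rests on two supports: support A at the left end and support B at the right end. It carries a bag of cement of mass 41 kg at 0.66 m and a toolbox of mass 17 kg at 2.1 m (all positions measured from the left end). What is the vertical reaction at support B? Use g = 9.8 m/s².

R_B ≈ 128 N

Take moments about support A.
Bag of cement: 41 × 9.8 = 401.8 N down at 0.66 m → arm 0.66 m, τ = 401.8 × 0.66 = 265.2 N·m clockwise.
Toolbox: 17 × 9.8 = 166.6 N down at 2.1 m → arm 2.1 m, τ = 166.6 × 2.1 = 349.9 N·m clockwise.
Net load moment about support A = 615.1 N·m clockwise.
Reaction R at support B is upward at 4.8 m, arm 4.8 m → moment R × 4.8 counterclockwise.
Setting net torque to zero: R × 4.8 = 615.1 → R = 128 N.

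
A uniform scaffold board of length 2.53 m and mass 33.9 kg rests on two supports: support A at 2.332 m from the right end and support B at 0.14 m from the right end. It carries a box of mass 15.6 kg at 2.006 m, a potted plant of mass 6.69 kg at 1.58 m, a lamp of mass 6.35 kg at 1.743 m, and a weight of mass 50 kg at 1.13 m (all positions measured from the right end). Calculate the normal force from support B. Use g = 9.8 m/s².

R_B ≈ 492 N

About support A:
Beam weight: 33.9 × 9.8 = 332.2 N down at 1.265 m → arm 1.067 m, τ = 332.2 × 1.067 = 354.5 N·m clockwise.
Box: 15.6 × 9.8 = 152.9 N down at 2.006 m → arm 0.326 m, τ = 152.9 × 0.326 = 49.85 N·m clockwise.
Potted plant: 6.69 × 9.8 = 65.56 N down at 1.58 m → arm 0.752 m, τ = 65.56 × 0.752 = 49.3 N·m clockwise.
Lamp: 6.35 × 9.8 = 62.23 N down at 1.743 m → arm 0.589 m, τ = 62.23 × 0.589 = 36.65 N·m clockwise.
Weight: 50 × 9.8 = 490 N down at 1.13 m → arm 1.202 m, τ = 490 × 1.202 = 589 N·m clockwise.
Net load moment about support A = 1079 N·m clockwise.
Reaction R at support B is upward at 0.14 m, arm 2.192 m → moment R × 2.192 counterclockwise.
Στ = 0 ⇒ R × 2.192 = 1079 ⇒ R = 492 N.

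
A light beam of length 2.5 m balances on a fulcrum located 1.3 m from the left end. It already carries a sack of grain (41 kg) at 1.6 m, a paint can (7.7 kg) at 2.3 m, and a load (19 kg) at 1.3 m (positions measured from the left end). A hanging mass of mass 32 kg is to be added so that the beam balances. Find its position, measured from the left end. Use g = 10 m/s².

x ≈ 0.675 m from the left end

Choose the fulcrum (at 1.3 m from the left end) as the axis so the support reaction has zero arm there.
Sack of grain: 41 × 10 = 410 N down at 1.6 m → arm 0.3 m, τ = 410 × 0.3 = 123 N·m clockwise.
Paint can: 7.7 × 10 = 77 N down at 2.3 m → arm 1 m, τ = 77 × 1 = 77 N·m clockwise.
Load: acts at the fulcrum, moment arm 0 → no torque.
Net moment of existing loads = 200 N·m clockwise.
The hanging mass weighs 32 × 10 = 320 N and must supply an equal counterclockwise moment, so its lever arm about the fulcrum is 200 / 320 = 0.625 m.
That puts it at 1.3 − 0.625 = 0.675 m from the left end.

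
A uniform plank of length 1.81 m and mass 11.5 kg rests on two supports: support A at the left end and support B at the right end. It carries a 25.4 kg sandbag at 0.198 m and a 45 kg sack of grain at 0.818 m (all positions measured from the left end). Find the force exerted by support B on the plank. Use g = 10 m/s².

R_B ≈ 289 N

Taking torques about support A:
Beam weight: 11.5 × 10 = 115 N down at 0.905 m → arm 0.905 m, τ = 115 × 0.905 = 104.1 N·m clockwise.
Sandbag: 25.4 × 10 = 254 N down at 0.198 m → arm 0.198 m, τ = 254 × 0.198 = 50.29 N·m clockwise.
Sack of grain: 45 × 10 = 450 N down at 0.818 m → arm 0.818 m, τ = 450 × 0.818 = 368.1 N·m clockwise.
Net load moment about support A = 522.5 N·m clockwise.
Reaction R at support B is upward at 1.81 m, arm 1.81 m → moment R × 1.81 counterclockwise.
Balancing moments: R × 1.81 = 522.5, giving R = 289 N.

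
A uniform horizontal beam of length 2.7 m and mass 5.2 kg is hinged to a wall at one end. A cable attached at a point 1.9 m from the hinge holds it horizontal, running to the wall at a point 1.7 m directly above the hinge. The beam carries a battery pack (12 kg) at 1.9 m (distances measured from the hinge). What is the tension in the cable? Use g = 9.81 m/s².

T ≈ 231 N

About the hinge:
Beam weight: 5.2 × 9.81 = 51.01 N down at 1.35 m → arm 1.35 m, τ = 51.01 × 1.35 = 68.86 N·m clockwise.
Battery pack: 12 × 9.81 = 117.7 N down at 1.9 m → arm 1.9 m, τ = 117.7 × 1.9 = 223.6 N·m clockwise.
Total clockwise load moment = 292.5 N·m.
The cable tension T acts at 1.9 m; only its component perpendicular to the beam, T sinθ, produces torque. sinθ = h/√(h²+d²) = 1.7/√(1.7²+1.9²) = 0.6668.
Balancing moments: T × 1.9 × 0.6668 = 292.5, giving T = 292.5 / 1.267 = 231 N.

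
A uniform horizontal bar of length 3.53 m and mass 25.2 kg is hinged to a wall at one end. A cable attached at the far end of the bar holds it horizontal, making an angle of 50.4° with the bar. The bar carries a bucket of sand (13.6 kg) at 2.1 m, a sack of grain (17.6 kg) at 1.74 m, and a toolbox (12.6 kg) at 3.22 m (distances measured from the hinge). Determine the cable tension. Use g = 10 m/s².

T ≈ 530 N

About the hinge:
Beam weight: 25.2 × 10 = 252 N down at 1.765 m → arm 1.765 m, τ = 252 × 1.765 = 444.8 N·m clockwise.
Bucket of sand: 13.6 × 10 = 136 N down at 2.1 m → arm 2.1 m, τ = 136 × 2.1 = 285.6 N·m clockwise.
Sack of grain: 17.6 × 10 = 176 N down at 1.74 m → arm 1.74 m, τ = 176 × 1.74 = 306.2 N·m clockwise.
Toolbox: 12.6 × 10 = 126 N down at 3.22 m → arm 3.22 m, τ = 126 × 3.22 = 405.7 N·m clockwise.
Total clockwise load moment = 1442 N·m.
The cable tension T acts at 3.53 m; only its component perpendicular to the bar, T sinθ, produces torque. sin 50.4° = 0.7705.
Στ = 0 ⇒ T × 3.53 × 0.7705 = 1442 ⇒ T = 1442 / 2.72 = 530 N.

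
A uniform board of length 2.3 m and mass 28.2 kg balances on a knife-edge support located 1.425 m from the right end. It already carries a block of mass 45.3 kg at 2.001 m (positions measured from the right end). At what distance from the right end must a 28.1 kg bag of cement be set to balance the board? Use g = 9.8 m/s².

Take moments about the knife-edge support (at 1.425 m from the right end).
Beam weight: 28.2 × 9.8 = 276.4 N down at 1.15 m → arm 0.275 m, τ = 276.4 × 0.275 = 76.01 N·m clockwise.
Block: 45.3 × 9.8 = 443.9 N down at 2.001 m → arm 0.576 m, τ = 443.9 × 0.576 = 255.7 N·m counterclockwise.
Net moment of existing loads = 179.7 N·m counterclockwise.
The bag of cement weighs 28.1 × 9.8 = 275.4 N and must supply an equal clockwise moment, so its lever arm about the knife-edge support is 179.7 / 275.4 = 0.653 m.
That puts it at 1.425 − 0.653 = 0.772 m from the right end.

x ≈ 0.772 m from the right end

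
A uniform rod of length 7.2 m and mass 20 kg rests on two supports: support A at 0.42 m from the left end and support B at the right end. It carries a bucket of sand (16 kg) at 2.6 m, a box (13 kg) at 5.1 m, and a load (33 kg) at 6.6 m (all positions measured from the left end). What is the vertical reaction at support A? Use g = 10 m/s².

Choose support B as the axis so its reaction then has zero moment arm.
Beam weight: 20 × 10 = 200 N down at 3.6 m → arm 3.6 m, τ = 200 × 3.6 = 720 N·m counterclockwise.
Bucket of sand: 16 × 10 = 160 N down at 2.6 m → arm 4.6 m, τ = 160 × 4.6 = 736 N·m counterclockwise.
Box: 13 × 10 = 130 N down at 5.1 m → arm 2.1 m, τ = 130 × 2.1 = 273 N·m counterclockwise.
Load: 33 × 10 = 330 N down at 6.6 m → arm 0.6 m, τ = 330 × 0.6 = 198 N·m counterclockwise.
Net load moment about support B = 1927 N·m counterclockwise.
Reaction R at support A is upward at 0.42 m, arm 6.78 m → moment R × 6.78 clockwise.
For rotational equilibrium, R × 6.78 = 1927, so R = 284 N.

R_A ≈ 284 N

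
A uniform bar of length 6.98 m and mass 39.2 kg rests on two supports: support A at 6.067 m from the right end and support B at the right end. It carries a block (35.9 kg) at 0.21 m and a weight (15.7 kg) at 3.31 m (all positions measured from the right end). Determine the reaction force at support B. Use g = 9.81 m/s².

R_B ≈ 573 N

Sum moments about support A (its reaction then has zero moment arm).
Beam weight: 39.2 × 9.81 = 384.6 N down at 3.49 m → arm 2.577 m, τ = 384.6 × 2.577 = 991.1 N·m clockwise.
Block: 35.9 × 9.81 = 352.2 N down at 0.21 m → arm 5.857 m, τ = 352.2 × 5.857 = 2063 N·m clockwise.
Weight: 15.7 × 9.81 = 154 N down at 3.31 m → arm 2.757 m, τ = 154 × 2.757 = 424.6 N·m clockwise.
Net load moment about support A = 3479 N·m clockwise.
Reaction R at support B is upward at 0 m, arm 6.067 m → moment R × 6.067 counterclockwise.
Στ = 0 ⇒ R × 6.067 = 3479 ⇒ R = 573 N.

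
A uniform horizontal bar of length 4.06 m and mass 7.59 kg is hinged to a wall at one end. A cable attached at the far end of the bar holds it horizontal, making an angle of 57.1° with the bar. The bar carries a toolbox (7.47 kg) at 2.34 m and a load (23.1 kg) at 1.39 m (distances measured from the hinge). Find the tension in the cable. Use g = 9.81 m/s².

Take moments about the hinge.
Beam weight: 7.59 × 9.81 = 74.46 N down at 2.03 m → arm 2.03 m, τ = 74.46 × 2.03 = 151.2 N·m clockwise.
Toolbox: 7.47 × 9.81 = 73.28 N down at 2.34 m → arm 2.34 m, τ = 73.28 × 2.34 = 171.5 N·m clockwise.
Load: 23.1 × 9.81 = 226.6 N down at 1.39 m → arm 1.39 m, τ = 226.6 × 1.39 = 315 N·m clockwise.
Total clockwise load moment = 637.7 N·m.
The cable tension T acts at 4.06 m; only its component perpendicular to the bar, T sinθ, produces torque. sin 57.1° = 0.8396.
Balancing moments: T × 4.06 × 0.8396 = 637.7, giving T = 637.7 / 3.409 = 187 N.

T ≈ 187 N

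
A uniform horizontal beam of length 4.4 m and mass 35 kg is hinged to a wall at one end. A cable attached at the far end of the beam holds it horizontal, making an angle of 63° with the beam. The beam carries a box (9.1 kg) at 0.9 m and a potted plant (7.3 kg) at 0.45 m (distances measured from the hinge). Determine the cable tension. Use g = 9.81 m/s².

Choose the hinge as the axis so the unknown hinge reaction has zero arm there.
Beam weight: 35 × 9.81 = 343.4 N down at 2.2 m → arm 2.2 m, τ = 343.4 × 2.2 = 755.5 N·m clockwise.
Box: 9.1 × 9.81 = 89.27 N down at 0.9 m → arm 0.9 m, τ = 89.27 × 0.9 = 80.34 N·m clockwise.
Potted plant: 7.3 × 9.81 = 71.61 N down at 0.45 m → arm 0.45 m, τ = 71.61 × 0.45 = 32.22 N·m clockwise.
Total clockwise load moment = 868.1 N·m.
The cable tension T acts at 4.4 m; only its component perpendicular to the beam, T sinθ, produces torque. sin 63° = 0.891.
For rotational equilibrium, T × 4.4 × 0.891 = 868.1, so T = 868.1 / 3.92 = 221 N.

T ≈ 221 N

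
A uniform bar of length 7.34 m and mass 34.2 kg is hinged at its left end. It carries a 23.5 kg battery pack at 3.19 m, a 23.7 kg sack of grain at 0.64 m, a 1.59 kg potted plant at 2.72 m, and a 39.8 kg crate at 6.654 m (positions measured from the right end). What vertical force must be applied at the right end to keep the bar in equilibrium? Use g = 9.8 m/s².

Take moments about the left end.
Beam weight: 34.2 × 9.8 = 335.2 N down at 3.67 m → arm 3.67 m, τ = 335.2 × 3.67 = 1230 N·m clockwise.
Battery pack: 23.5 × 9.8 = 230.3 N down at 3.19 m → arm 4.15 m, τ = 230.3 × 4.15 = 955.7 N·m clockwise.
Sack of grain: 23.7 × 9.8 = 232.3 N down at 0.64 m → arm 6.7 m, τ = 232.3 × 6.7 = 1556 N·m clockwise.
Potted plant: 1.59 × 9.8 = 15.58 N down at 2.72 m → arm 4.62 m, τ = 15.58 × 4.62 = 71.98 N·m clockwise.
Crate: 39.8 × 9.8 = 390 N down at 6.654 m → arm 0.686 m, τ = 390 × 0.686 = 267.5 N·m clockwise.
Net moment of the loads = 4081 N·m clockwise.
The upward force F acts at the right end, arm 7.34 m, giving F × 7.34 counterclockwise.
Setting net torque to zero: F × 7.34 = 4081 → F = 4081 / 7.34 = 556 N.

F ≈ 556 N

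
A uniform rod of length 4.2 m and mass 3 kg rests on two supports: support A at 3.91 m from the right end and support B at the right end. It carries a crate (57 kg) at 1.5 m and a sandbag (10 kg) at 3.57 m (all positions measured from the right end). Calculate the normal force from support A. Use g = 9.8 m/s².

Taking torques about support B:
Beam weight: 3 × 9.8 = 29.4 N down at 2.1 m → arm 2.1 m, τ = 29.4 × 2.1 = 61.74 N·m counterclockwise.
Crate: 57 × 9.8 = 558.6 N down at 1.5 m → arm 1.5 m, τ = 558.6 × 1.5 = 837.9 N·m counterclockwise.
Sandbag: 10 × 9.8 = 98 N down at 3.57 m → arm 3.57 m, τ = 98 × 3.57 = 349.9 N·m counterclockwise.
Net load moment about support B = 1250 N·m counterclockwise.
Reaction R at support A is upward at 3.91 m, arm 3.91 m → moment R × 3.91 clockwise.
For rotational equilibrium, R × 3.91 = 1250, so R = 320 N.

R_A ≈ 320 N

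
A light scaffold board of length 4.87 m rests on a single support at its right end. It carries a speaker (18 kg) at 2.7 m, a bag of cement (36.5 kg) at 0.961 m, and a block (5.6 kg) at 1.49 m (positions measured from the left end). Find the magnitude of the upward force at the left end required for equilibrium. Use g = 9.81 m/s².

F ≈ 404 N

Choose the right end as the axis so the unknown pivot reaction has zero arm there.
Speaker: 18 × 9.81 = 176.6 N down at 2.7 m → arm 2.17 m, τ = 176.6 × 2.17 = 383.2 N·m counterclockwise.
Bag of cement: 36.5 × 9.81 = 358.1 N down at 0.961 m → arm 3.909 m, τ = 358.1 × 3.909 = 1400 N·m counterclockwise.
Block: 5.6 × 9.81 = 54.94 N down at 1.49 m → arm 3.38 m, τ = 54.94 × 3.38 = 185.7 N·m counterclockwise.
Net moment of the loads = 1969 N·m counterclockwise.
The upward force F acts at the left end, arm 4.87 m, giving F × 4.87 clockwise.
Balancing moments: F × 4.87 = 1969, giving F = 1969 / 4.87 = 404 N.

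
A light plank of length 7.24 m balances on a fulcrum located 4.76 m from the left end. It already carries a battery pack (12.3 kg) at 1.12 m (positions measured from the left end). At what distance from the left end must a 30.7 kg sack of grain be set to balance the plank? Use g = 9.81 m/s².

Taking torques about the fulcrum (at 4.76 m from the left end):
Battery pack: 12.3 × 9.81 = 120.7 N down at 1.12 m → arm 3.64 m, τ = 120.7 × 3.64 = 439.3 N·m counterclockwise.
Net moment of existing loads = 439.3 N·m counterclockwise.
The sack of grain weighs 30.7 × 9.81 = 301.2 N and must supply an equal clockwise moment, so its lever arm about the fulcrum is 439.3 / 301.2 = 1.46 m.
That puts it at 4.76 + 1.46 = 6.22 m from the left end.

x ≈ 6.22 m from the left end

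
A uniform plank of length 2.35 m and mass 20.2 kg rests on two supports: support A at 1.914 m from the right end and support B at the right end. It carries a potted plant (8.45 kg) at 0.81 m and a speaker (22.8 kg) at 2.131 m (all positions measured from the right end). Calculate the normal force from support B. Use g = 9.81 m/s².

About support A:
Beam weight: 20.2 × 9.81 = 198.2 N down at 1.175 m → arm 0.739 m, τ = 198.2 × 0.739 = 146.5 N·m clockwise.
Potted plant: 8.45 × 9.81 = 82.89 N down at 0.81 m → arm 1.104 m, τ = 82.89 × 1.104 = 91.51 N·m clockwise.
Speaker: 22.8 × 9.81 = 223.7 N down at 2.131 m → arm 0.217 m, τ = 223.7 × 0.217 = 48.54 N·m counterclockwise.
Net load moment about support A = 189.5 N·m clockwise.
Reaction R at support B is upward at 0 m, arm 1.914 m → moment R × 1.914 counterclockwise.
Στ = 0 ⇒ R × 1.914 = 189.5 ⇒ R = 99 N.

R_B ≈ 99 N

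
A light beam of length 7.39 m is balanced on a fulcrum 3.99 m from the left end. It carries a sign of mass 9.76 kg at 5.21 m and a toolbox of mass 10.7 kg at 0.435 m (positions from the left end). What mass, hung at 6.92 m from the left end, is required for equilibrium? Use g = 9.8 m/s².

Taking torques about the fulcrum (at 3.99 m from the left end):
Sign: 9.76 × 9.8 = 95.65 N down at 5.21 m → arm 1.22 m, τ = 95.65 × 1.22 = 116.7 N·m clockwise.
Toolbox: 10.7 × 9.8 = 104.9 N down at 0.435 m → arm 3.555 m, τ = 104.9 × 3.555 = 372.9 N·m counterclockwise.
Net moment of known loads = 256.2 N·m counterclockwise.
An unknown mass m at 6.92 m has arm 2.93 m; its moment is m·g·2.93 clockwise.
Setting net torque to zero: m × 9.8 × 2.93 = 256.2 → m = 256.2 / (9.8 × 2.93) = 8.92 kg.

m ≈ 8.92 kg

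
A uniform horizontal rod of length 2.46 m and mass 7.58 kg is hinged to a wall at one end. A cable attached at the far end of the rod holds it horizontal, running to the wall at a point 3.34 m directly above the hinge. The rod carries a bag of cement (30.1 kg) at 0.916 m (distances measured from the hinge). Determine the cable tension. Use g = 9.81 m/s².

T ≈ 183 N

Choose the hinge as the axis so the unknown hinge reaction has zero arm there.
Beam weight: 7.58 × 9.81 = 74.36 N down at 1.23 m → arm 1.23 m, τ = 74.36 × 1.23 = 91.46 N·m clockwise.
Bag of cement: 30.1 × 9.81 = 295.3 N down at 0.916 m → arm 0.916 m, τ = 295.3 × 0.916 = 270.5 N·m clockwise.
Total clockwise load moment = 362 N·m.
The cable tension T acts at 2.46 m; only its component perpendicular to the rod, T sinθ, produces torque. sinθ = h/√(h²+d²) = 3.34/√(3.34²+2.46²) = 0.8052.
Στ = 0 ⇒ T × 2.46 × 0.8052 = 362 ⇒ T = 362 / 1.981 = 183 N.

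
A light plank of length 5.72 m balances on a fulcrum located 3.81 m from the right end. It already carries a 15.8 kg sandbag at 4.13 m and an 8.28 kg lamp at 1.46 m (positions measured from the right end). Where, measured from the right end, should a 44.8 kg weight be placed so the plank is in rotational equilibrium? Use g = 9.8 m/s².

x ≈ 4.13 m from the right end

Choose the fulcrum (at 3.81 m from the right end) as the axis so the support reaction has zero arm there.
Sandbag: 15.8 × 9.8 = 154.8 N down at 4.13 m → arm 0.32 m, τ = 154.8 × 0.32 = 49.54 N·m counterclockwise.
Lamp: 8.28 × 9.8 = 81.14 N down at 1.46 m → arm 2.35 m, τ = 81.14 × 2.35 = 190.7 N·m clockwise.
Net moment of existing loads = 141.2 N·m clockwise.
The weight weighs 44.8 × 9.8 = 439 N and must supply an equal counterclockwise moment, so its lever arm about the fulcrum is 141.2 / 439 = 0.322 m.
That puts it at 3.81 + 0.322 = 4.13 m from the right end.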